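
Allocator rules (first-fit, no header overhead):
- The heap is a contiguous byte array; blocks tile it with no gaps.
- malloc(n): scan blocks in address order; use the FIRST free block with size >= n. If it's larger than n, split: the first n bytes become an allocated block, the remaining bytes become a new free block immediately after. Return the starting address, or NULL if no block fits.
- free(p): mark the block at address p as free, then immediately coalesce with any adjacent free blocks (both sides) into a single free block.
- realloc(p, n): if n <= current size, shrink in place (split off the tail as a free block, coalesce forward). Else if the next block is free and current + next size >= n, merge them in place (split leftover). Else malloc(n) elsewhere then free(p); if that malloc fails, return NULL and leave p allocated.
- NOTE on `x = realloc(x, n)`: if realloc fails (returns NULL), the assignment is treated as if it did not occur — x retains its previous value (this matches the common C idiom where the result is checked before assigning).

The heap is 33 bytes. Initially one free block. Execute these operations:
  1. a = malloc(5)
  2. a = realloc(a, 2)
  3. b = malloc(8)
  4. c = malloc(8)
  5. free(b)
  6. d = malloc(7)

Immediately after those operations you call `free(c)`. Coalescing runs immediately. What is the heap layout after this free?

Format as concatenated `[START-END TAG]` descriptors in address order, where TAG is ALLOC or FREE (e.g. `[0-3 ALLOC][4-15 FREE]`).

Op 1: a = malloc(5) -> a = 0; heap: [0-4 ALLOC][5-32 FREE]
Op 2: a = realloc(a, 2) -> a = 0; heap: [0-1 ALLOC][2-32 FREE]
Op 3: b = malloc(8) -> b = 2; heap: [0-1 ALLOC][2-9 ALLOC][10-32 FREE]
Op 4: c = malloc(8) -> c = 10; heap: [0-1 ALLOC][2-9 ALLOC][10-17 ALLOC][18-32 FREE]
Op 5: free(b) -> (freed b); heap: [0-1 ALLOC][2-9 FREE][10-17 ALLOC][18-32 FREE]
Op 6: d = malloc(7) -> d = 2; heap: [0-1 ALLOC][2-8 ALLOC][9-9 FREE][10-17 ALLOC][18-32 FREE]
free(c): c = 10 -> block [10-17 ALLOC]; mark free, coalesce with adjacent free neighbors -> [0-1 ALLOC][2-8 ALLOC][9-32 FREE]

Answer: [0-1 ALLOC][2-8 ALLOC][9-32 FREE]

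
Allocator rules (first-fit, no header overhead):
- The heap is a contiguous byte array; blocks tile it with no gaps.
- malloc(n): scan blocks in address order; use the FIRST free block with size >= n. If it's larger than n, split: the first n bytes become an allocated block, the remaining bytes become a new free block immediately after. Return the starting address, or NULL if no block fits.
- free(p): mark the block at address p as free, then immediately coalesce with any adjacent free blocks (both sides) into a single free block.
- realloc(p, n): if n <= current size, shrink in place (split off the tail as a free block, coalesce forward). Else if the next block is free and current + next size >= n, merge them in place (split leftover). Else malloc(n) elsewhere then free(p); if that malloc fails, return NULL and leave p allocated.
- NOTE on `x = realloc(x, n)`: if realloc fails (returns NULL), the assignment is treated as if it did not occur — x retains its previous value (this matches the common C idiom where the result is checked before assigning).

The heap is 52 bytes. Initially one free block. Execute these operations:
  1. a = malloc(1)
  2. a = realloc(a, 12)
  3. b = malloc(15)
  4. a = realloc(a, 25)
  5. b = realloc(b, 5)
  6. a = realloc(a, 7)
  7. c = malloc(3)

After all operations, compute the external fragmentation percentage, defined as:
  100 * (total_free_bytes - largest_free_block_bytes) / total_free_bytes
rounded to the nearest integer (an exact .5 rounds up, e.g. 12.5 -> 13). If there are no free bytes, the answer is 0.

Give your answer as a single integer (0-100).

Op 1: a = malloc(1) -> a = 0; heap: [0-0 ALLOC][1-51 FREE]
Op 2: a = realloc(a, 12) -> a = 0; heap: [0-11 ALLOC][12-51 FREE]
Op 3: b = malloc(15) -> b = 12; heap: [0-11 ALLOC][12-26 ALLOC][27-51 FREE]
Op 4: a = realloc(a, 25) -> a = 27; heap: [0-11 FREE][12-26 ALLOC][27-51 ALLOC]
Op 5: b = realloc(b, 5) -> b = 12; heap: [0-11 FREE][12-16 ALLOC][17-26 FREE][27-51 ALLOC]
Op 6: a = realloc(a, 7) -> a = 27; heap: [0-11 FREE][12-16 ALLOC][17-26 FREE][27-33 ALLOC][34-51 FREE]
Op 7: c = malloc(3) -> c = 0; heap: [0-2 ALLOC][3-11 FREE][12-16 ALLOC][17-26 FREE][27-33 ALLOC][34-51 FREE]
Free blocks: [9 10 18] total_free=37 largest=18 -> 100*(37-18)/37 = 1900/37 ≈ 51.351 -> rounds to 51

Answer: 51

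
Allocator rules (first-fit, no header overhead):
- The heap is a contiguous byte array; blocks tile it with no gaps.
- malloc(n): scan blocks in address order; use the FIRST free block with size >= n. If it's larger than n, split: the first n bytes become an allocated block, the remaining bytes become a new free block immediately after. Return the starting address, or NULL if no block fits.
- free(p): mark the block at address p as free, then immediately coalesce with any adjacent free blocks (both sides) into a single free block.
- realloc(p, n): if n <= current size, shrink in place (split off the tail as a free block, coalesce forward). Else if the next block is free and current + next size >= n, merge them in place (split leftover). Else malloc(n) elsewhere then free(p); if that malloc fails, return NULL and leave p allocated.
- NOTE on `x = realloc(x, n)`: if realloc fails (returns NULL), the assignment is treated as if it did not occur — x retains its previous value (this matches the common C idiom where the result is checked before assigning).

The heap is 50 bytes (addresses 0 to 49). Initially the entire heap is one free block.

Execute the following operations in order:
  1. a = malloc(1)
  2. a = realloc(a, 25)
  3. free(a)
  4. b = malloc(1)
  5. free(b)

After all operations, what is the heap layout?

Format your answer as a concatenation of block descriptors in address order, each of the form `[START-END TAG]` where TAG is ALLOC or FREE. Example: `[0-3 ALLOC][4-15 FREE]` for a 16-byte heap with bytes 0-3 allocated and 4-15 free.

Op 1: a = malloc(1) -> a = 0; heap: [0-0 ALLOC][1-49 FREE]
Op 2: a = realloc(a, 25) -> a = 0; heap: [0-24 ALLOC][25-49 FREE]
Op 3: free(a) -> (freed a); heap: [0-49 FREE]
Op 4: b = malloc(1) -> b = 0; heap: [0-0 ALLOC][1-49 FREE]
Op 5: free(b) -> (freed b); heap: [0-49 FREE]

Answer: [0-49 FREE]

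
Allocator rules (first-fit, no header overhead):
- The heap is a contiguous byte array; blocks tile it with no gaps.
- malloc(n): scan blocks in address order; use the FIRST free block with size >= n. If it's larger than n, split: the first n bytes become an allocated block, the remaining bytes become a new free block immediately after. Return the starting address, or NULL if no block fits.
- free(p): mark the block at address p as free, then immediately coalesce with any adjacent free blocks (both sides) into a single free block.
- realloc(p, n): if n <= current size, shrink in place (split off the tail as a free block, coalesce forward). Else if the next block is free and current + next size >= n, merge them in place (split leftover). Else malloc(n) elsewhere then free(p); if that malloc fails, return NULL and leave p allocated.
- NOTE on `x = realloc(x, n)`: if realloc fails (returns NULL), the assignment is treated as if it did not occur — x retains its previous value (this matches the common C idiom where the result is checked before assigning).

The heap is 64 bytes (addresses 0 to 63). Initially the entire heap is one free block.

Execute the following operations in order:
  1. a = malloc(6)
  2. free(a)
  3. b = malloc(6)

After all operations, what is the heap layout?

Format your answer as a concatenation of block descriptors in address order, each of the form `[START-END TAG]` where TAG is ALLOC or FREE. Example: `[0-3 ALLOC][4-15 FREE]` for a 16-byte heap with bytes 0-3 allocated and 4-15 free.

Answer: [0-5 ALLOC][6-63 FREE]

Derivation:
Op 1: a = malloc(6) -> a = 0; heap: [0-5 ALLOC][6-63 FREE]
Op 2: free(a) -> (freed a); heap: [0-63 FREE]
Op 3: b = malloc(6) -> b = 0; heap: [0-5 ALLOC][6-63 FREE]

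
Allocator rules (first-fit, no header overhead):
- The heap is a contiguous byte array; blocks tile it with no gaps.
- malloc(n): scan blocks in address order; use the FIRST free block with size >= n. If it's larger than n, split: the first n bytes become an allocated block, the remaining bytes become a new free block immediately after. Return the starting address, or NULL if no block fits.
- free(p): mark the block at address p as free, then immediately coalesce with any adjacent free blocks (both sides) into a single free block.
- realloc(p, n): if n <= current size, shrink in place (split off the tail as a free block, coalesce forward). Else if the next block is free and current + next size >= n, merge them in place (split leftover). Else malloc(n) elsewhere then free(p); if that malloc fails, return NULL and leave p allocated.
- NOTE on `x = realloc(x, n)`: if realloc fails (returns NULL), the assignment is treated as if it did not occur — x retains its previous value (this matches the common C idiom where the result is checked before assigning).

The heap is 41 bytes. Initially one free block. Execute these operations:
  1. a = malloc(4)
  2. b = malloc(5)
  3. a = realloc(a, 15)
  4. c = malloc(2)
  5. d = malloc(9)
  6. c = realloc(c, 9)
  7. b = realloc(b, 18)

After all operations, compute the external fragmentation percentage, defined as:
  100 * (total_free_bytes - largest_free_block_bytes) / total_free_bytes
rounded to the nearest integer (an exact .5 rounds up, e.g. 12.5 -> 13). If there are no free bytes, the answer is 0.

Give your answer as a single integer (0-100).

Answer: 20

Derivation:
Op 1: a = malloc(4) -> a = 0; heap: [0-3 ALLOC][4-40 FREE]
Op 2: b = malloc(5) -> b = 4; heap: [0-3 ALLOC][4-8 ALLOC][9-40 FREE]
Op 3: a = realloc(a, 15) -> a = 9; heap: [0-3 FREE][4-8 ALLOC][9-23 ALLOC][24-40 FREE]
Op 4: c = malloc(2) -> c = 0; heap: [0-1 ALLOC][2-3 FREE][4-8 ALLOC][9-23 ALLOC][24-40 FREE]
Op 5: d = malloc(9) -> d = 24; heap: [0-1 ALLOC][2-3 FREE][4-8 ALLOC][9-23 ALLOC][24-32 ALLOC][33-40 FREE]
Op 6: c = realloc(c, 9) -> NULL (c unchanged); heap: [0-1 ALLOC][2-3 FREE][4-8 ALLOC][9-23 ALLOC][24-32 ALLOC][33-40 FREE]
Op 7: b = realloc(b, 18) -> NULL (b unchanged); heap: [0-1 ALLOC][2-3 FREE][4-8 ALLOC][9-23 ALLOC][24-32 ALLOC][33-40 FREE]
Free blocks: [2 8] total_free=10 largest=8 -> 100*(10-8)/10 = 200/10 = 20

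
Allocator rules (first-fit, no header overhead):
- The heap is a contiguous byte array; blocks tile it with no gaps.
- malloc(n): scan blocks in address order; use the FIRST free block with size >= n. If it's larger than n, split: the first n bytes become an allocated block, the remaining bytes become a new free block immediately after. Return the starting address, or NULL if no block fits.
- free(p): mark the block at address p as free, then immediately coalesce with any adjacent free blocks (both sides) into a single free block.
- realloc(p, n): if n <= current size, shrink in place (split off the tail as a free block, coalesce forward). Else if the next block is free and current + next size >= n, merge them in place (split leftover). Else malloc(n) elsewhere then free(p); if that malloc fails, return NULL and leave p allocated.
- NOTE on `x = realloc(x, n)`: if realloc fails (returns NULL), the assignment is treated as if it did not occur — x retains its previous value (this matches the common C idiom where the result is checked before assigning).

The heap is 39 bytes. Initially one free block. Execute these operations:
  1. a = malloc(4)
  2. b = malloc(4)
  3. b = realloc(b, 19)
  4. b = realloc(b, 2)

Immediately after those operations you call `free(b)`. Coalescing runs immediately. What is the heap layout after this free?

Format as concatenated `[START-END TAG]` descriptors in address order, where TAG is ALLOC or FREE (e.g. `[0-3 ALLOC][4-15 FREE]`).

Op 1: a = malloc(4) -> a = 0; heap: [0-3 ALLOC][4-38 FREE]
Op 2: b = malloc(4) -> b = 4; heap: [0-3 ALLOC][4-7 ALLOC][8-38 FREE]
Op 3: b = realloc(b, 19) -> b = 4; heap: [0-3 ALLOC][4-22 ALLOC][23-38 FREE]
Op 4: b = realloc(b, 2) -> b = 4; heap: [0-3 ALLOC][4-5 ALLOC][6-38 FREE]
free(b): b = 4 -> block [4-5 ALLOC]; mark free, coalesce with adjacent free neighbors -> [0-3 ALLOC][4-38 FREE]

Answer: [0-3 ALLOC][4-38 FREE]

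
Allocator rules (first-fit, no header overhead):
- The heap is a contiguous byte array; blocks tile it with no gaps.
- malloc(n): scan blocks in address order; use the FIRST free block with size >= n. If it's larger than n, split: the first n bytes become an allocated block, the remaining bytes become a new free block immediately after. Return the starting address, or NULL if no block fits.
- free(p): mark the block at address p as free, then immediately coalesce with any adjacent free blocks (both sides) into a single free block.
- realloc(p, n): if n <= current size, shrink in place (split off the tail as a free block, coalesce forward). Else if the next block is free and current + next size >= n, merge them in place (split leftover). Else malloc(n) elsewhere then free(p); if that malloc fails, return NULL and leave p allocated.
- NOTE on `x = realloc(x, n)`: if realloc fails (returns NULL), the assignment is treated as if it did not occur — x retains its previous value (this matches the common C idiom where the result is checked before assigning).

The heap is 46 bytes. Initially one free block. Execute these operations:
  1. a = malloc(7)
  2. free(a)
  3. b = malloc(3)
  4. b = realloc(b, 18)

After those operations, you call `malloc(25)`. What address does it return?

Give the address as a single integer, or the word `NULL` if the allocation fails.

Op 1: a = malloc(7) -> a = 0; heap: [0-6 ALLOC][7-45 FREE]
Op 2: free(a) -> (freed a); heap: [0-45 FREE]
Op 3: b = malloc(3) -> b = 0; heap: [0-2 ALLOC][3-45 FREE]
Op 4: b = realloc(b, 18) -> b = 0; heap: [0-17 ALLOC][18-45 FREE]
malloc(25): first-fit scan over [0-17 ALLOC][18-45 FREE] -> 18

Answer: 18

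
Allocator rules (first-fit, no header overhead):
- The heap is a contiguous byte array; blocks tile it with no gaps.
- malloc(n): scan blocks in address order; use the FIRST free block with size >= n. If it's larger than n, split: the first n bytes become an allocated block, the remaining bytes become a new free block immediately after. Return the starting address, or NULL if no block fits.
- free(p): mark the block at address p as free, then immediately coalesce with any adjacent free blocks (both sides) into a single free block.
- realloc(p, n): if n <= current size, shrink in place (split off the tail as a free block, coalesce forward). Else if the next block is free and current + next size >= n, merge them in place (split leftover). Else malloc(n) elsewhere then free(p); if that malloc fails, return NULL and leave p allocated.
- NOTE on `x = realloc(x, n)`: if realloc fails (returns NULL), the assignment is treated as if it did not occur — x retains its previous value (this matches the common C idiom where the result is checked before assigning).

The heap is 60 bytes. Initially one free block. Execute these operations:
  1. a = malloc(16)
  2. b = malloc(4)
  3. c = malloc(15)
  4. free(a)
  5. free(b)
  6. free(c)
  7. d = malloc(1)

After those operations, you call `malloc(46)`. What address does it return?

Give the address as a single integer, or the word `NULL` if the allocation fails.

Answer: 1

Derivation:
Op 1: a = malloc(16) -> a = 0; heap: [0-15 ALLOC][16-59 FREE]
Op 2: b = malloc(4) -> b = 16; heap: [0-15 ALLOC][16-19 ALLOC][20-59 FREE]
Op 3: c = malloc(15) -> c = 20; heap: [0-15 ALLOC][16-19 ALLOC][20-34 ALLOC][35-59 FREE]
Op 4: free(a) -> (freed a); heap: [0-15 FREE][16-19 ALLOC][20-34 ALLOC][35-59 FREE]
Op 5: free(b) -> (freed b); heap: [0-19 FREE][20-34 ALLOC][35-59 FREE]
Op 6: free(c) -> (freed c); heap: [0-59 FREE]
Op 7: d = malloc(1) -> d = 0; heap: [0-0 ALLOC][1-59 FREE]
malloc(46): first-fit scan over [0-0 ALLOC][1-59 FREE] -> 1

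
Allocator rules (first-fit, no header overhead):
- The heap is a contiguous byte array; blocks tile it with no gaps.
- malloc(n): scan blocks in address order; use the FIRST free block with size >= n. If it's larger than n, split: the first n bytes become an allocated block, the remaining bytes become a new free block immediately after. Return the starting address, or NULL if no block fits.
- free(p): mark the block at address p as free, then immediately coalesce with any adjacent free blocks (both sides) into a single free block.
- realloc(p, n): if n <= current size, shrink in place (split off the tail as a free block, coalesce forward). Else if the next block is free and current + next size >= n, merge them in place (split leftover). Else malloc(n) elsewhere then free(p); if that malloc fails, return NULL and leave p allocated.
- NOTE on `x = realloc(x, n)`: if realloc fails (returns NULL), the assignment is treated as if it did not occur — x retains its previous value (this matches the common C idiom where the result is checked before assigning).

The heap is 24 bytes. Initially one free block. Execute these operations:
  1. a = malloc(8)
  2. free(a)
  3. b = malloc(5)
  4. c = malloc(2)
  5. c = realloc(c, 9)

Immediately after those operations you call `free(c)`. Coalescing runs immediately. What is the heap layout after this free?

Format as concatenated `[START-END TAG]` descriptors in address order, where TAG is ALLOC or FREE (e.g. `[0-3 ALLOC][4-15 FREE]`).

Op 1: a = malloc(8) -> a = 0; heap: [0-7 ALLOC][8-23 FREE]
Op 2: free(a) -> (freed a); heap: [0-23 FREE]
Op 3: b = malloc(5) -> b = 0; heap: [0-4 ALLOC][5-23 FREE]
Op 4: c = malloc(2) -> c = 5; heap: [0-4 ALLOC][5-6 ALLOC][7-23 FREE]
Op 5: c = realloc(c, 9) -> c = 5; heap: [0-4 ALLOC][5-13 ALLOC][14-23 FREE]
free(c): c = 5 -> block [5-13 ALLOC]; mark free, coalesce with adjacent free neighbors -> [0-4 ALLOC][5-23 FREE]

Answer: [0-4 ALLOC][5-23 FREE]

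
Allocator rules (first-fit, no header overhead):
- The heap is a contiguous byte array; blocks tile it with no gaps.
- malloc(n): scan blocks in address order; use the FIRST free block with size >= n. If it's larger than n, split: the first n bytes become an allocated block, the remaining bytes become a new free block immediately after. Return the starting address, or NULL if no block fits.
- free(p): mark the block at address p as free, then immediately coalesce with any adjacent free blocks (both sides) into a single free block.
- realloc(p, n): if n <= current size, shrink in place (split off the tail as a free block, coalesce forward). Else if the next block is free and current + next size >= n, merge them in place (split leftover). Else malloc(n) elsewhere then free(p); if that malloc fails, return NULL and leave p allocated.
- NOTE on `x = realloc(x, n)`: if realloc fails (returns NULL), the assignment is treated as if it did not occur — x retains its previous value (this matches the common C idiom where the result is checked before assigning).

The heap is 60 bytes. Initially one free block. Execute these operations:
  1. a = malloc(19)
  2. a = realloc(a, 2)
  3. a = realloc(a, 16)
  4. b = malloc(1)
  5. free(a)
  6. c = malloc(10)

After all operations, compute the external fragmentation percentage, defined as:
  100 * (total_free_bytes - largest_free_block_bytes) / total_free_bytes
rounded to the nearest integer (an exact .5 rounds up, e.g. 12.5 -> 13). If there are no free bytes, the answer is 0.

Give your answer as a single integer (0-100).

Op 1: a = malloc(19) -> a = 0; heap: [0-18 ALLOC][19-59 FREE]
Op 2: a = realloc(a, 2) -> a = 0; heap: [0-1 ALLOC][2-59 FREE]
Op 3: a = realloc(a, 16) -> a = 0; heap: [0-15 ALLOC][16-59 FREE]
Op 4: b = malloc(1) -> b = 16; heap: [0-15 ALLOC][16-16 ALLOC][17-59 FREE]
Op 5: free(a) -> (freed a); heap: [0-15 FREE][16-16 ALLOC][17-59 FREE]
Op 6: c = malloc(10) -> c = 0; heap: [0-9 ALLOC][10-15 FREE][16-16 ALLOC][17-59 FREE]
Free blocks: [6 43] total_free=49 largest=43 -> 100*(49-43)/49 = 600/49 ≈ 12.245 -> rounds to 12

Answer: 12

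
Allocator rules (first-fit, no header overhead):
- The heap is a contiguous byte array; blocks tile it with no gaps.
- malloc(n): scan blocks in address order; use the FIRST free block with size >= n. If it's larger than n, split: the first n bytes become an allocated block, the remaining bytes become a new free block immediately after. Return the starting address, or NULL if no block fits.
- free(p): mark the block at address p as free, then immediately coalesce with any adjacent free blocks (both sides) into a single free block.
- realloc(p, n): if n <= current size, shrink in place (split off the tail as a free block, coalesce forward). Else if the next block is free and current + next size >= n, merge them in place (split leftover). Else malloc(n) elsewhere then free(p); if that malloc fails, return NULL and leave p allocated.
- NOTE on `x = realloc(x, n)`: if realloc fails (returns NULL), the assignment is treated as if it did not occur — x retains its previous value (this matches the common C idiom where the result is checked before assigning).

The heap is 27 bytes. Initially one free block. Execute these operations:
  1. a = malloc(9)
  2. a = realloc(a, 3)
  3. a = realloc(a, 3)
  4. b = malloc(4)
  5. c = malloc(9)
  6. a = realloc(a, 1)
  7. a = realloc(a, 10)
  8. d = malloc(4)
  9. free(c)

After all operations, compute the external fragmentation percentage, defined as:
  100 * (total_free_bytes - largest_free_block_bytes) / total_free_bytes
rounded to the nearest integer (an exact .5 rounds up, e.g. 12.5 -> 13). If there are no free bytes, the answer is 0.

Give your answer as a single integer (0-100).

Op 1: a = malloc(9) -> a = 0; heap: [0-8 ALLOC][9-26 FREE]
Op 2: a = realloc(a, 3) -> a = 0; heap: [0-2 ALLOC][3-26 FREE]
Op 3: a = realloc(a, 3) -> a = 0; heap: [0-2 ALLOC][3-26 FREE]
Op 4: b = malloc(4) -> b = 3; heap: [0-2 ALLOC][3-6 ALLOC][7-26 FREE]
Op 5: c = malloc(9) -> c = 7; heap: [0-2 ALLOC][3-6 ALLOC][7-15 ALLOC][16-26 FREE]
Op 6: a = realloc(a, 1) -> a = 0; heap: [0-0 ALLOC][1-2 FREE][3-6 ALLOC][7-15 ALLOC][16-26 FREE]
Op 7: a = realloc(a, 10) -> a = 16; heap: [0-2 FREE][3-6 ALLOC][7-15 ALLOC][16-25 ALLOC][26-26 FREE]
Op 8: d = malloc(4) -> d = NULL; heap: [0-2 FREE][3-6 ALLOC][7-15 ALLOC][16-25 ALLOC][26-26 FREE]
Op 9: free(c) -> (freed c); heap: [0-2 FREE][3-6 ALLOC][7-15 FREE][16-25 ALLOC][26-26 FREE]
Free blocks: [3 9 1] total_free=13 largest=9 -> 100*(13-9)/13 = 400/13 ≈ 30.769 -> rounds to 31

Answer: 31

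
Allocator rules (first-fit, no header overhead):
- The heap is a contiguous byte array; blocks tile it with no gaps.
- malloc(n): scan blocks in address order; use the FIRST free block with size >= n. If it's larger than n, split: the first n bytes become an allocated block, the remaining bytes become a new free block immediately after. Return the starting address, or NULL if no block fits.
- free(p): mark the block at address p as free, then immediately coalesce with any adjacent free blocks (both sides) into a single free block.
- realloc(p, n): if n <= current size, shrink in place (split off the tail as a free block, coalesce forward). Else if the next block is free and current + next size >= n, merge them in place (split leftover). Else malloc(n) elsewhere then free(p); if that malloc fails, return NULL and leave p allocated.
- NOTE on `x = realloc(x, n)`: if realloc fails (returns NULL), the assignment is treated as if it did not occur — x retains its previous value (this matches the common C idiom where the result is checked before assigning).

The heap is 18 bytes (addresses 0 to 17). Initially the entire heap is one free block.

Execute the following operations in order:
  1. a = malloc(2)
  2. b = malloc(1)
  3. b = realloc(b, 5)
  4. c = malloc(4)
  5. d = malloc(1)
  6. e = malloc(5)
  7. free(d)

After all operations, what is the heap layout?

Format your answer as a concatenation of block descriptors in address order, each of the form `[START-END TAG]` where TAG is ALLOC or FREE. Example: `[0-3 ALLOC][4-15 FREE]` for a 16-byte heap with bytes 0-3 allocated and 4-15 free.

Answer: [0-1 ALLOC][2-6 ALLOC][7-10 ALLOC][11-11 FREE][12-16 ALLOC][17-17 FREE]

Derivation:
Op 1: a = malloc(2) -> a = 0; heap: [0-1 ALLOC][2-17 FREE]
Op 2: b = malloc(1) -> b = 2; heap: [0-1 ALLOC][2-2 ALLOC][3-17 FREE]
Op 3: b = realloc(b, 5) -> b = 2; heap: [0-1 ALLOC][2-6 ALLOC][7-17 FREE]
Op 4: c = malloc(4) -> c = 7; heap: [0-1 ALLOC][2-6 ALLOC][7-10 ALLOC][11-17 FREE]
Op 5: d = malloc(1) -> d = 11; heap: [0-1 ALLOC][2-6 ALLOC][7-10 ALLOC][11-11 ALLOC][12-17 FREE]
Op 6: e = malloc(5) -> e = 12; heap: [0-1 ALLOC][2-6 ALLOC][7-10 ALLOC][11-11 ALLOC][12-16 ALLOC][17-17 FREE]
Op 7: free(d) -> (freed d); heap: [0-1 ALLOC][2-6 ALLOC][7-10 ALLOC][11-11 FREE][12-16 ALLOC][17-17 FREE]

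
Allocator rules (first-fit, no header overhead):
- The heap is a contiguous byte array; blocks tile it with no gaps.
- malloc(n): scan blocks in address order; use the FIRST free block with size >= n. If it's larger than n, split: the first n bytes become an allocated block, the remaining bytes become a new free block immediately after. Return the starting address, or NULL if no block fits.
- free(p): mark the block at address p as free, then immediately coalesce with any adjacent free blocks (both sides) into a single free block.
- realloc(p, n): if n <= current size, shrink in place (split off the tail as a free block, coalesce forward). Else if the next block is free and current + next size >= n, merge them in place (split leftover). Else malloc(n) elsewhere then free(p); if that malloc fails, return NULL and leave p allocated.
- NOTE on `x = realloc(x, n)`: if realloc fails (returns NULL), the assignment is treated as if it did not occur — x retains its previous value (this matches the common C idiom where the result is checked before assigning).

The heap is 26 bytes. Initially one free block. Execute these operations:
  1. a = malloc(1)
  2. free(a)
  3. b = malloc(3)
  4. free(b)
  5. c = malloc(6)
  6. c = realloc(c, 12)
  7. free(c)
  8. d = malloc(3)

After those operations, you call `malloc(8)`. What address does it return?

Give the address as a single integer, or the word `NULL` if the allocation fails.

Op 1: a = malloc(1) -> a = 0; heap: [0-0 ALLOC][1-25 FREE]
Op 2: free(a) -> (freed a); heap: [0-25 FREE]
Op 3: b = malloc(3) -> b = 0; heap: [0-2 ALLOC][3-25 FREE]
Op 4: free(b) -> (freed b); heap: [0-25 FREE]
Op 5: c = malloc(6) -> c = 0; heap: [0-5 ALLOC][6-25 FREE]
Op 6: c = realloc(c, 12) -> c = 0; heap: [0-11 ALLOC][12-25 FREE]
Op 7: free(c) -> (freed c); heap: [0-25 FREE]
Op 8: d = malloc(3) -> d = 0; heap: [0-2 ALLOC][3-25 FREE]
malloc(8): first-fit scan over [0-2 ALLOC][3-25 FREE] -> 3

Answer: 3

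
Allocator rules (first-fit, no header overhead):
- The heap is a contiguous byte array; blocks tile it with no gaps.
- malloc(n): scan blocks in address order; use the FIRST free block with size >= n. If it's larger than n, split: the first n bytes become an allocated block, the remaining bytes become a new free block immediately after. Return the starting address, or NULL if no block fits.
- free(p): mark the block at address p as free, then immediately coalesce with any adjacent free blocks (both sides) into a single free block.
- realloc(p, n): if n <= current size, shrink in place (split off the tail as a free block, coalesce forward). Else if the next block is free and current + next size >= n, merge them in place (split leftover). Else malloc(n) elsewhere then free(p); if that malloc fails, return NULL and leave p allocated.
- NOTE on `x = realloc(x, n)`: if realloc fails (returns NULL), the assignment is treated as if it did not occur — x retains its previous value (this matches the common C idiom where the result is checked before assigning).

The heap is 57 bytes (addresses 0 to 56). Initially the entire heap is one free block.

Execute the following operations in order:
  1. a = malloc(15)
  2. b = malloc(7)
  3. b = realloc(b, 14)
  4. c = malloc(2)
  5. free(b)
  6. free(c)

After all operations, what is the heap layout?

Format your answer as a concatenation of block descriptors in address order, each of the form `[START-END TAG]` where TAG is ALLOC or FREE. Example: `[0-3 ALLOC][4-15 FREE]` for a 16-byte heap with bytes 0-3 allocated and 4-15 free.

Answer: [0-14 ALLOC][15-56 FREE]

Derivation:
Op 1: a = malloc(15) -> a = 0; heap: [0-14 ALLOC][15-56 FREE]
Op 2: b = malloc(7) -> b = 15; heap: [0-14 ALLOC][15-21 ALLOC][22-56 FREE]
Op 3: b = realloc(b, 14) -> b = 15; heap: [0-14 ALLOC][15-28 ALLOC][29-56 FREE]
Op 4: c = malloc(2) -> c = 29; heap: [0-14 ALLOC][15-28 ALLOC][29-30 ALLOC][31-56 FREE]
Op 5: free(b) -> (freed b); heap: [0-14 ALLOC][15-28 FREE][29-30 ALLOC][31-56 FREE]
Op 6: free(c) -> (freed c); heap: [0-14 ALLOC][15-56 FREE]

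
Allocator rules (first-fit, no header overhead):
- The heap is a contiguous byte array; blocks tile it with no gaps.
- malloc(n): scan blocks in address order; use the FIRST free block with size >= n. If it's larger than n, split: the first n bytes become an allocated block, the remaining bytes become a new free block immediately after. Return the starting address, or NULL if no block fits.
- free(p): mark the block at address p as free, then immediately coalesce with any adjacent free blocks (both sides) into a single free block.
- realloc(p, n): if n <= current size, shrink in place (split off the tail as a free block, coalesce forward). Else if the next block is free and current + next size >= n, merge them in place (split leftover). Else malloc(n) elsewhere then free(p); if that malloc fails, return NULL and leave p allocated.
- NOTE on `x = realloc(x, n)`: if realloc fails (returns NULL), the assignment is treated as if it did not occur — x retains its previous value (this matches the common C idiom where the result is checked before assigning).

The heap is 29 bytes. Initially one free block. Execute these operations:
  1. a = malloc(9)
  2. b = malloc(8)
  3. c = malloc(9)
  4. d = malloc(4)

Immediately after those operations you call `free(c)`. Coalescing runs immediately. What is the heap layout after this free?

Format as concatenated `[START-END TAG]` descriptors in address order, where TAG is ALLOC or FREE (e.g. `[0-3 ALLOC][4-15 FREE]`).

Answer: [0-8 ALLOC][9-16 ALLOC][17-28 FREE]

Derivation:
Op 1: a = malloc(9) -> a = 0; heap: [0-8 ALLOC][9-28 FREE]
Op 2: b = malloc(8) -> b = 9; heap: [0-8 ALLOC][9-16 ALLOC][17-28 FREE]
Op 3: c = malloc(9) -> c = 17; heap: [0-8 ALLOC][9-16 ALLOC][17-25 ALLOC][26-28 FREE]
Op 4: d = malloc(4) -> d = NULL; heap: [0-8 ALLOC][9-16 ALLOC][17-25 ALLOC][26-28 FREE]
free(c): c = 17 -> block [17-25 ALLOC]; mark free, coalesce with adjacent free neighbors -> [0-8 ALLOC][9-16 ALLOC][17-28 FREE]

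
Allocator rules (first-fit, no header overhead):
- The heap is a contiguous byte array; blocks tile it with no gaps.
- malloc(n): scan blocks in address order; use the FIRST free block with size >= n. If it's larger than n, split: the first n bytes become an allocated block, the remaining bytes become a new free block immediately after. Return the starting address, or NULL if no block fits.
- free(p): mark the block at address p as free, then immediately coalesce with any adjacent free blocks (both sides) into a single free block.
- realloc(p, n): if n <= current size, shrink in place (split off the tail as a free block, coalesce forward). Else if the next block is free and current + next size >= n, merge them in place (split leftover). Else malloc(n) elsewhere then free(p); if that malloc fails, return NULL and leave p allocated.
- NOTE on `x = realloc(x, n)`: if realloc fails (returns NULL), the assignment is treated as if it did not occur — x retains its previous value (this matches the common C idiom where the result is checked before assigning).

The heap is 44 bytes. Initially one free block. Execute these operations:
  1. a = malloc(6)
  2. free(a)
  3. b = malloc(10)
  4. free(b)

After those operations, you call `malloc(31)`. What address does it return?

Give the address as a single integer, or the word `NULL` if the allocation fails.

Op 1: a = malloc(6) -> a = 0; heap: [0-5 ALLOC][6-43 FREE]
Op 2: free(a) -> (freed a); heap: [0-43 FREE]
Op 3: b = malloc(10) -> b = 0; heap: [0-9 ALLOC][10-43 FREE]
Op 4: free(b) -> (freed b); heap: [0-43 FREE]
malloc(31): first-fit scan over [0-43 FREE] -> 0

Answer: 0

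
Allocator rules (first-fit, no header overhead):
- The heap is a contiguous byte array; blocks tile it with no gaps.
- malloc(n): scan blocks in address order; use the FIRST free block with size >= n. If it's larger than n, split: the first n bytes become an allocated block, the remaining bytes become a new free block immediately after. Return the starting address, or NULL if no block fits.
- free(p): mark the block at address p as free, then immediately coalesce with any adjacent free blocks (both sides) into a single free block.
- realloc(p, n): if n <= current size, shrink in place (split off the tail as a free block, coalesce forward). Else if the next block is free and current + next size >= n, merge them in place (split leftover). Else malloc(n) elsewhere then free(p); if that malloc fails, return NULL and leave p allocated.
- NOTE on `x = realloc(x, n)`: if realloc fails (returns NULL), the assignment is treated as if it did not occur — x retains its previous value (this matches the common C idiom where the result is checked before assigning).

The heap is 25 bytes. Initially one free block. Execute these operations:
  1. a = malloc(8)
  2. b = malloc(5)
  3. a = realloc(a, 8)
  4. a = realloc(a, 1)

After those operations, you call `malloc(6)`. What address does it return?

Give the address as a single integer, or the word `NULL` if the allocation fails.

Answer: 1

Derivation:
Op 1: a = malloc(8) -> a = 0; heap: [0-7 ALLOC][8-24 FREE]
Op 2: b = malloc(5) -> b = 8; heap: [0-7 ALLOC][8-12 ALLOC][13-24 FREE]
Op 3: a = realloc(a, 8) -> a = 0; heap: [0-7 ALLOC][8-12 ALLOC][13-24 FREE]
Op 4: a = realloc(a, 1) -> a = 0; heap: [0-0 ALLOC][1-7 FREE][8-12 ALLOC][13-24 FREE]
malloc(6): first-fit scan over [0-0 ALLOC][1-7 FREE][8-12 ALLOC][13-24 FREE] -> 1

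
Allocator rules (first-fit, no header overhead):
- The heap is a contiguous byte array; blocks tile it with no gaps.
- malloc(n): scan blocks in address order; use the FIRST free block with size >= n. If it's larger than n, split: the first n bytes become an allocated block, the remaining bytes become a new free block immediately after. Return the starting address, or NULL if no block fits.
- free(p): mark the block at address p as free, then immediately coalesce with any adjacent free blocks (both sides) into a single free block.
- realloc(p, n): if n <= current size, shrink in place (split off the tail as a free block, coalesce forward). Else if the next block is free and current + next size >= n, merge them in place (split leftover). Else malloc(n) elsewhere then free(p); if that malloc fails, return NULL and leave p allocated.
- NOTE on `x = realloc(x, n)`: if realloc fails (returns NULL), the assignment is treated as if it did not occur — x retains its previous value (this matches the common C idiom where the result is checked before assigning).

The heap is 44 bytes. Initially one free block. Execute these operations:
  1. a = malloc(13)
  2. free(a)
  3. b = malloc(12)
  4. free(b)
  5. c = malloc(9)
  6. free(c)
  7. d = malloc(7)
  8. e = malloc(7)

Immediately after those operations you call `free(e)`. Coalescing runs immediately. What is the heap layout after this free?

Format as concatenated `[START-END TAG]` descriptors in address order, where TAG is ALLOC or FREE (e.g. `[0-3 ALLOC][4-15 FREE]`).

Op 1: a = malloc(13) -> a = 0; heap: [0-12 ALLOC][13-43 FREE]
Op 2: free(a) -> (freed a); heap: [0-43 FREE]
Op 3: b = malloc(12) -> b = 0; heap: [0-11 ALLOC][12-43 FREE]
Op 4: free(b) -> (freed b); heap: [0-43 FREE]
Op 5: c = malloc(9) -> c = 0; heap: [0-8 ALLOC][9-43 FREE]
Op 6: free(c) -> (freed c); heap: [0-43 FREE]
Op 7: d = malloc(7) -> d = 0; heap: [0-6 ALLOC][7-43 FREE]
Op 8: e = malloc(7) -> e = 7; heap: [0-6 ALLOC][7-13 ALLOC][14-43 FREE]
free(e): e = 7 -> block [7-13 ALLOC]; mark free, coalesce with adjacent free neighbors -> [0-6 ALLOC][7-43 FREE]

Answer: [0-6 ALLOC][7-43 FREE]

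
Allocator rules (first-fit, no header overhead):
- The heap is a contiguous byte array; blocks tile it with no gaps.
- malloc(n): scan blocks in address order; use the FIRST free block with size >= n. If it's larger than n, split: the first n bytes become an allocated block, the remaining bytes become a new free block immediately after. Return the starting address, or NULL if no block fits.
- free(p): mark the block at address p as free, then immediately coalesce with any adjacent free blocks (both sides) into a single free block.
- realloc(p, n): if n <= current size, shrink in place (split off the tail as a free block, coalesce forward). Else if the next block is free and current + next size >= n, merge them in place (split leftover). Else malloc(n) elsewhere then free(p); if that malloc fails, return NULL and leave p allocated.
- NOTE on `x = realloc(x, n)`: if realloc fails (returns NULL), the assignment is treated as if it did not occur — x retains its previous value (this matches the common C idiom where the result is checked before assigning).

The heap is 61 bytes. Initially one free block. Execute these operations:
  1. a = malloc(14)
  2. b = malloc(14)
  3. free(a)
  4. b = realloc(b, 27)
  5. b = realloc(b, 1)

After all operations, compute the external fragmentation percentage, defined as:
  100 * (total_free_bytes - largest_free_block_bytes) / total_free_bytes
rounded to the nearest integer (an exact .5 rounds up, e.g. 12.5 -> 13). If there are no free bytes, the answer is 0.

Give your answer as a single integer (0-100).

Answer: 23

Derivation:
Op 1: a = malloc(14) -> a = 0; heap: [0-13 ALLOC][14-60 FREE]
Op 2: b = malloc(14) -> b = 14; heap: [0-13 ALLOC][14-27 ALLOC][28-60 FREE]
Op 3: free(a) -> (freed a); heap: [0-13 FREE][14-27 ALLOC][28-60 FREE]
Op 4: b = realloc(b, 27) -> b = 14; heap: [0-13 FREE][14-40 ALLOC][41-60 FREE]
Op 5: b = realloc(b, 1) -> b = 14; heap: [0-13 FREE][14-14 ALLOC][15-60 FREE]
Free blocks: [14 46] total_free=60 largest=46 -> 100*(60-46)/60 = 1400/60 ≈ 23.333 -> rounds to 23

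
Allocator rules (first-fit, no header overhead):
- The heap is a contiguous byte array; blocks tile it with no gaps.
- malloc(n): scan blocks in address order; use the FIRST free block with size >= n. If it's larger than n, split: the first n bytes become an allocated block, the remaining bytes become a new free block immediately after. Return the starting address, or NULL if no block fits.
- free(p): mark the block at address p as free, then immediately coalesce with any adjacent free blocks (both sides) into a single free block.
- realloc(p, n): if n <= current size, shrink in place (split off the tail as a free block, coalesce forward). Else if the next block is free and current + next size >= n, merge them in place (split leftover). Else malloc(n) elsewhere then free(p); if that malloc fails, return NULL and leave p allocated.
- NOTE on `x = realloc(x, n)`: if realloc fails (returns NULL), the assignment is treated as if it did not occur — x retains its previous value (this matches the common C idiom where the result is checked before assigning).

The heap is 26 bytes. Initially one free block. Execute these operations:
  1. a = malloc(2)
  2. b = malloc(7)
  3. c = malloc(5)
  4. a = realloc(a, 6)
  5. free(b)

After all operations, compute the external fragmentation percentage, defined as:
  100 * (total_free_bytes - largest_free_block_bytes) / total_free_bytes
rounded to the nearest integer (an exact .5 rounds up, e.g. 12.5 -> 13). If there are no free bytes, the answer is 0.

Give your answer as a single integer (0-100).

Answer: 40

Derivation:
Op 1: a = malloc(2) -> a = 0; heap: [0-1 ALLOC][2-25 FREE]
Op 2: b = malloc(7) -> b = 2; heap: [0-1 ALLOC][2-8 ALLOC][9-25 FREE]
Op 3: c = malloc(5) -> c = 9; heap: [0-1 ALLOC][2-8 ALLOC][9-13 ALLOC][14-25 FREE]
Op 4: a = realloc(a, 6) -> a = 14; heap: [0-1 FREE][2-8 ALLOC][9-13 ALLOC][14-19 ALLOC][20-25 FREE]
Op 5: free(b) -> (freed b); heap: [0-8 FREE][9-13 ALLOC][14-19 ALLOC][20-25 FREE]
Free blocks: [9 6] total_free=15 largest=9 -> 100*(15-9)/15 = 600/15 = 40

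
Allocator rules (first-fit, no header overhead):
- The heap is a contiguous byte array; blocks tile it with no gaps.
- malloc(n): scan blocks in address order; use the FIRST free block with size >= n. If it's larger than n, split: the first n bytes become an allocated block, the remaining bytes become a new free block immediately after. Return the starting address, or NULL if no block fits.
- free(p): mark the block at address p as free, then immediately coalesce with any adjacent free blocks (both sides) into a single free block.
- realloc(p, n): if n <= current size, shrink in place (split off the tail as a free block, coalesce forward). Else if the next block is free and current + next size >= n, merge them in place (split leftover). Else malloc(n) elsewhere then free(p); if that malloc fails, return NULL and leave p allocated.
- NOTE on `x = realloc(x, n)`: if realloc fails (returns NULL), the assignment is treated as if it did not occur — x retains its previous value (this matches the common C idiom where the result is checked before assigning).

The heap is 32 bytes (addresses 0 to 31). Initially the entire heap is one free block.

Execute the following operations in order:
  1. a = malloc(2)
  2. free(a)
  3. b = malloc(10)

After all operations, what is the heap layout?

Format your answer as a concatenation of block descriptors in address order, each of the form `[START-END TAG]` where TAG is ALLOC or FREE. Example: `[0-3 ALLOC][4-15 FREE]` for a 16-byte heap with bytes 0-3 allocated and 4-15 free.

Op 1: a = malloc(2) -> a = 0; heap: [0-1 ALLOC][2-31 FREE]
Op 2: free(a) -> (freed a); heap: [0-31 FREE]
Op 3: b = malloc(10) -> b = 0; heap: [0-9 ALLOC][10-31 FREE]

Answer: [0-9 ALLOC][10-31 FREE]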